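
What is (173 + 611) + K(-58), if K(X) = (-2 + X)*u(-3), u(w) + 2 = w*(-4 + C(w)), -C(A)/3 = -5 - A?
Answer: 1264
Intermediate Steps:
C(A) = 15 + 3*A (C(A) = -3*(-5 - A) = 15 + 3*A)
u(w) = -2 + w*(11 + 3*w) (u(w) = -2 + w*(-4 + (15 + 3*w)) = -2 + w*(11 + 3*w))
K(X) = 16 - 8*X (K(X) = (-2 + X)*(-2 + 3*(-3)**2 + 11*(-3)) = (-2 + X)*(-2 + 3*9 - 33) = (-2 + X)*(-2 + 27 - 33) = (-2 + X)*(-8) = 16 - 8*X)
(173 + 611) + K(-58) = (173 + 611) + (16 - 8*(-58)) = 784 + (16 + 464) = 784 + 480 = 1264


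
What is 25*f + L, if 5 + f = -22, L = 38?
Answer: -637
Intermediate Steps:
f = -27 (f = -5 - 22 = -27)
25*f + L = 25*(-27) + 38 = -675 + 38 = -637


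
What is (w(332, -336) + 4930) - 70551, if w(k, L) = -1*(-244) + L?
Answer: -65713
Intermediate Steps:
w(k, L) = 244 + L
(w(332, -336) + 4930) - 70551 = ((244 - 336) + 4930) - 70551 = (-92 + 4930) - 70551 = 4838 - 70551 = -65713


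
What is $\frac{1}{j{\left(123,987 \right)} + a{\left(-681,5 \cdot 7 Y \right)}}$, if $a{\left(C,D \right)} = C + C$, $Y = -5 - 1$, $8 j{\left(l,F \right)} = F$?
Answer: $- \frac{8}{9909} \approx -0.00080735$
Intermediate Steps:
$j{\left(l,F \right)} = \frac{F}{8}$
$Y = -6$ ($Y = -5 - 1 = -6$)
$a{\left(C,D \right)} = 2 C$
$\frac{1}{j{\left(123,987 \right)} + a{\left(-681,5 \cdot 7 Y \right)}} = \frac{1}{\frac{1}{8} \cdot 987 + 2 \left(-681\right)} = \frac{1}{\frac{987}{8} - 1362} = \frac{1}{- \frac{9909}{8}} = - \frac{8}{9909}$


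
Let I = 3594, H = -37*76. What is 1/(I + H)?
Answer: 1/782 ≈ 0.0012788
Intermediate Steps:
H = -2812
1/(I + H) = 1/(3594 - 2812) = 1/782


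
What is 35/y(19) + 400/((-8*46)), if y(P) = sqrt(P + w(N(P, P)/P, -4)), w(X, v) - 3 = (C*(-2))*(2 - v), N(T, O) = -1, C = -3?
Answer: -25/23 + 35*sqrt(58)/58 ≈ 3.5088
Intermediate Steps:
w(X, v) = 15 - 6*v (w(X, v) = 3 + (-3*(-2))*(2 - v) = 3 + 6*(2 - v) = 3 + (12 - 6*v) = 15 - 6*v)
y(P) = sqrt(39 + P) (y(P) = sqrt(P + (15 - 6*(-4))) = sqrt(P + (15 + 24)) = sqrt(P + 39) = sqrt(39 + P))
35/y(19) + 400/((-8*46)) = 35/(sqrt(39 + 19)) + 400/((-8*46)) = 35/(sqrt(58)) + 400/(-368) = 35*(sqrt(58)/58) + 400*(-1/368) = 35*sqrt(58)/58 - 25/23 = -25/23 + 35*sqrt(58)/58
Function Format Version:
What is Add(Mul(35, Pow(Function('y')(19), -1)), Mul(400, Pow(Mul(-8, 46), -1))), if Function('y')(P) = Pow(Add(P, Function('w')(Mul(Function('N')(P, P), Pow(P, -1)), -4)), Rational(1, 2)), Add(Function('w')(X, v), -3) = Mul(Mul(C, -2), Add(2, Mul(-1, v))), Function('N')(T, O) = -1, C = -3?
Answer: Add(Rational(-25, 23), Mul(Rational(35, 58), Pow(58, Rational(1, 2)))) ≈ 3.5088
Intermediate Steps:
Function('w')(X, v) = Add(15, Mul(-6, v)) (Function('w')(X, v) = Add(3, Mul(Mul(-3, -2), Add(2, Mul(-1, v)))) = Add(3, Mul(6, Add(2, Mul(-1, v)))) = Add(3, Add(12, Mul(-6, v))) = Add(15, Mul(-6, v)))
Function('y')(P) = Pow(Add(39, P), Rational(1, 2)) (Function('y')(P) = Pow(Add(P, Add(15, Mul(-6, -4))), Rational(1, 2)) = Pow(Add(P, Add(15, 24)), Rational(1, 2)) = Pow(Add(P, 39), Rational(1, 2)) = Pow(Add(39, P), Rational(1, 2)))
Add(Mul(35, Pow(Function('y')(19), -1)), Mul(400, Pow(Mul(-8, 46), -1))) = Add(Mul(35, Pow(Pow(Add(39, 19), Rational(1, 2)), -1)), Mul(400, Pow(Mul(-8, 46), -1))) = Add(Mul(35, Pow(Pow(58, Rational(1, 2)), -1)), Mul(400, Pow(-368, -1))) = Add(Mul(35, Mul(Rational(1, 58), Pow(58, Rational(1, 2)))), Mul(400, Rational(-1, 368))) = Add(Mul(Rational(35, 58), Pow(58, Rational(1, 2))), Rational(-25, 23)) = Add(Rational(-25, 23), Mul(Rational(35, 58), Pow(58, Rational(1, 2))))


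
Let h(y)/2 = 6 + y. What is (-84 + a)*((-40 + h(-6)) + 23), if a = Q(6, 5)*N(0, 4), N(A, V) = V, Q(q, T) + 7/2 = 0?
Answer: 1666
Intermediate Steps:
h(y) = 12 + 2*y (h(y) = 2*(6 + y) = 12 + 2*y)
Q(q, T) = -7/2 (Q(q, T) = -7/2 + 0 = -7/2)
a = -14 (a = -7/2*4 = -14)
(-84 + a)*((-40 + h(-6)) + 23) = (-84 - 14)*((-40 + (12 + 2*(-6))) + 23) = -98*((-40 + (12 - 12)) + 23) = -98*((-40 + 0) + 23) = -98*(-40 + 23) = -98*(-17) = 1666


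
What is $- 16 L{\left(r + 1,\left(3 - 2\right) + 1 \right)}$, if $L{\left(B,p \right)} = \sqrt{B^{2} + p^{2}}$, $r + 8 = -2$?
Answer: $- 16 \sqrt{85} \approx -147.51$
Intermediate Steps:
$r = -10$ ($r = -8 - 2 = -10$)
$- 16 L{\left(r + 1,\left(3 - 2\right) + 1 \right)} = - 16 \sqrt{\left(-10 + 1\right)^{2} + \left(\left(3 - 2\right) + 1\right)^{2}} = - 16 \sqrt{\left(-9\right)^{2} + \left(1 + 1\right)^{2}} = - 16 \sqrt{81 + 2^{2}} = - 16 \sqrt{81 + 4} = - 16 \sqrt{85}$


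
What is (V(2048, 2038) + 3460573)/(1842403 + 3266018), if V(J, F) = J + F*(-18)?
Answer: 1141979/1702807 ≈ 0.67064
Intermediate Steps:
V(J, F) = J - 18*F
(V(2048, 2038) + 3460573)/(1842403 + 3266018) = ((2048 - 18*2038) + 3460573)/(1842403 + 3266018) = ((2048 - 36684) + 3460573)/5108421 = (-34636 + 3460573)*(1/5108421) = 3425937*(1/5108421) = 1141979/1702807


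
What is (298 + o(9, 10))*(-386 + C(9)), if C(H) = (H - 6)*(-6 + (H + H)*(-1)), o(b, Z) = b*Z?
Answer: -177704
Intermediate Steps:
o(b, Z) = Z*b
C(H) = (-6 + H)*(-6 - 2*H) (C(H) = (-6 + H)*(-6 + (2*H)*(-1)) = (-6 + H)*(-6 - 2*H))
(298 + o(9, 10))*(-386 + C(9)) = (298 + 10*9)*(-386 + (36 - 2*9² + 6*9)) = (298 + 90)*(-386 + (36 - 2*81 + 54)) = 388*(-386 + (36 - 162 + 54)) = 388*(-386 - 72) = 388*(-458) = -177704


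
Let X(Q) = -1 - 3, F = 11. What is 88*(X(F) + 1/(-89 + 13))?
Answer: -6710/19 ≈ -353.16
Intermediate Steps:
X(Q) = -4
88*(X(F) + 1/(-89 + 13)) = 88*(-4 + 1/(-89 + 13)) = 88*(-4 + 1/(-76)) = 88*(-4 - 1/76) = 88*(-305/76) = -6710/19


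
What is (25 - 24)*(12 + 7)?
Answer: 19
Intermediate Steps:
(25 - 24)*(12 + 7) = 1*19 = 19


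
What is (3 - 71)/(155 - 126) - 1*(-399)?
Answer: 11503/29 ≈ 396.66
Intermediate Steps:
(3 - 71)/(155 - 126) - 1*(-399) = -68/29 + 399 = 11503/29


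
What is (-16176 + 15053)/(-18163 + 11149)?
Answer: 1123/7014 ≈ 0.16011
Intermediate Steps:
(-16176 + 15053)/(-18163 + 11149) = -1123/(-7014) = -1123*(-1/7014) = 1123/7014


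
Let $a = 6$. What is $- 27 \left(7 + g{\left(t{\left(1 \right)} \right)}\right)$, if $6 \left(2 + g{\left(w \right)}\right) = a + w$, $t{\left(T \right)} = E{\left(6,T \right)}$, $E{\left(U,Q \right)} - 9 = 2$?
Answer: $- \frac{423}{2} \approx -211.5$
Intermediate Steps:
$E{\left(U,Q \right)} = 11$ ($E{\left(U,Q \right)} = 9 + 2 = 11$)
$t{\left(T \right)} = 11$
$g{\left(w \right)} = -1 + \frac{w}{6}$ ($g{\left(w \right)} = -2 + \frac{6 + w}{6} = -2 + \left(1 + \frac{w}{6}\right) = -1 + \frac{w}{6}$)
$- 27 \left(7 + g{\left(t{\left(1 \right)} \right)}\right) = - 27 \left(7 + \left(-1 + \frac{1}{6} \cdot 11\right)\right) = - 27 \left(7 + \left(-1 + \frac{11}{6}\right)\right) = - 27 \left(7 + \frac{5}{6}\right) = \left(-27\right) \frac{47}{6} = - \frac{423}{2}$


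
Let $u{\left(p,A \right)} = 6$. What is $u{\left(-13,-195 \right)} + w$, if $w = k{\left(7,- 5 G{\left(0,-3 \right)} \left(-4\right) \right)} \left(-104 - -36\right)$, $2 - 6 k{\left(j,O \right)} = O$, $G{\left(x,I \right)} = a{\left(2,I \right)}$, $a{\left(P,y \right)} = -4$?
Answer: $- \frac{2770}{3} \approx -923.33$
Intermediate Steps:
$G{\left(x,I \right)} = -4$
$k{\left(j,O \right)} = \frac{1}{3} - \frac{O}{6}$
$w = - \frac{2788}{3}$ ($w = \left(\frac{1}{3} - \frac{\left(-5\right) \left(-4\right) \left(-4\right)}{6}\right) \left(-104 - -36\right) = \left(\frac{1}{3} - \frac{20 \left(-4\right)}{6}\right) \left(-104 + 36\right) = \left(\frac{1}{3} - - \frac{40}{3}\right) \left(-68\right) = \left(\frac{1}{3} + \frac{40}{3}\right) \left(-68\right) = \frac{41}{3} \left(-68\right) = - \frac{2788}{3} \approx -929.33$)
$u{\left(-13,-195 \right)} + w = 6 - \frac{2788}{3} = - \frac{2770}{3}$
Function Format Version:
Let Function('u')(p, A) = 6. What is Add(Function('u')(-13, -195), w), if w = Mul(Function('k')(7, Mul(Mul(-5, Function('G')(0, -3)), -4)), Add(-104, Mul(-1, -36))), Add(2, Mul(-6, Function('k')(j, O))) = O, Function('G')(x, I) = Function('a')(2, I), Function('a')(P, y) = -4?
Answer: Rational(-2770, 3) ≈ -923.33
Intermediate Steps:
Function('G')(x, I) = -4
Function('k')(j, O) = Add(Rational(1, 3), Mul(Rational(-1, 6), O))
w = Rational(-2788, 3) (w = Mul(Add(Rational(1, 3), Mul(Rational(-1, 6), Mul(Mul(-5, -4), -4))), Add(-104, Mul(-1, -36))) = Mul(Add(Rational(1, 3), Mul(Rational(-1, 6), Mul(20, -4))), Add(-104, 36)) = Mul(Add(Rational(1, 3), Mul(Rational(-1, 6), -80)), -68) = Mul(Add(Rational(1, 3), Rational(40, 3)), -68) = Mul(Rational(41, 3), -68) = Rational(-2788, 3) ≈ -929.33)
Add(Function('u')(-13, -195), w) = Add(6, Rational(-2788, 3)) = Rational(-2770, 3)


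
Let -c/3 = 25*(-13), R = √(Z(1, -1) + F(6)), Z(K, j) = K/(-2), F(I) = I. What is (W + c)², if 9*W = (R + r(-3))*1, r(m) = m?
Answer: (17544 + √22)²/324 ≈ 9.5048e+5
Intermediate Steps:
Z(K, j) = -K/2 (Z(K, j) = K*(-½) = -K/2)
R = √22/2 (R = √(-½*1 + 6) = √(-½ + 6) = √(11/2) = √22/2 ≈ 2.3452)
W = -⅓ + √22/18 (W = ((√22/2 - 3)*1)/9 = ((-3 + √22/2)*1)/9 = (-3 + √22/2)/9 = -⅓ + √22/18 ≈ -0.072755)
c = 975 (c = -75*(-13) = -3*(-325) = 975)
(W + c)² = ((-⅓ + √22/18) + 975)² = (2924/3 + √22/18)²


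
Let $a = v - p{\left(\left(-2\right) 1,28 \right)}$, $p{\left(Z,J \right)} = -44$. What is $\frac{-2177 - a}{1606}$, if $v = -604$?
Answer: $- \frac{147}{146} \approx -1.0068$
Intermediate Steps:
$a = -560$ ($a = -604 - -44 = -604 + 44 = -560$)
$\frac{-2177 - a}{1606} = \frac{-2177 - -560}{1606} = \left(-2177 + 560\right) \frac{1}{1606} = \left(-1617\right) \frac{1}{1606} = - \frac{147}{146}$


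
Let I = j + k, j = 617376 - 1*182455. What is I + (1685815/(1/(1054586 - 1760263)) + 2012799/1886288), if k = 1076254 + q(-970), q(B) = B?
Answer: -72387175871529471/60848 ≈ -1.1896e+12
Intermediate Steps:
k = 1075284 (k = 1076254 - 970 = 1075284)
j = 434921 (j = 617376 - 182455 = 434921)
I = 1510205 (I = 434921 + 1075284 = 1510205)
I + (1685815/(1/(1054586 - 1760263)) + 2012799/1886288) = 1510205 + (1685815/(1/(1054586 - 1760263)) + 2012799/1886288) = 1510205 + (1685815/(1/(-705677)) + 2012799*(1/1886288)) = 1510205 + (1685815/(-1/705677) + 64929/60848) = 1510205 + (1685815*(-705677) + 64929/60848) = 1510205 + (-1189640871755 + 64929/60848) = 1510205 - 72387267764483311/60848 = -72387175871529471/60848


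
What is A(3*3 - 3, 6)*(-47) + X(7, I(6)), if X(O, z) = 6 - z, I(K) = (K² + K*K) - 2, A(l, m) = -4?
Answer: 124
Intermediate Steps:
I(K) = -2 + 2*K² (I(K) = (K² + K²) - 2 = 2*K² - 2 = -2 + 2*K²)
A(3*3 - 3, 6)*(-47) + X(7, I(6)) = -4*(-47) + (6 - (-2 + 2*6²)) = 188 + (6 - (-2 + 2*36)) = 188 + (6 - (-2 + 72)) = 188 + (6 - 1*70) = 188 + (6 - 70) = 188 - 64 = 124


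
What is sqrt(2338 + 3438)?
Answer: 76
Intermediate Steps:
sqrt(2338 + 3438) = sqrt(5776) = 76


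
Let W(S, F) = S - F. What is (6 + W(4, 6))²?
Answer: 16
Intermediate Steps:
(6 + W(4, 6))² = (6 + (4 - 1*6))² = (6 + (4 - 6))² = (6 - 2)² = 4² = 16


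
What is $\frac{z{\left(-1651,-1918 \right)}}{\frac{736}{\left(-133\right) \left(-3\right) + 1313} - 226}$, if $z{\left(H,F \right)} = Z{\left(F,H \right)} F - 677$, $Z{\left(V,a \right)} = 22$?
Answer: $\frac{4587411}{24136} \approx 190.07$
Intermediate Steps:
$z{\left(H,F \right)} = -677 + 22 F$ ($z{\left(H,F \right)} = 22 F - 677 = -677 + 22 F$)
$\frac{z{\left(-1651,-1918 \right)}}{\frac{736}{\left(-133\right) \left(-3\right) + 1313} - 226} = \frac{-677 + 22 \left(-1918\right)}{\frac{736}{\left(-133\right) \left(-3\right) + 1313} - 226} = \frac{-677 - 42196}{\frac{736}{399 + 1313} - 226} = - \frac{42873}{\frac{736}{1712} - 226} = - \frac{42873}{736 \cdot \frac{1}{1712} - 226} = - \frac{42873}{\frac{46}{107} - 226} = - \frac{42873}{- \frac{24136}{107}} = \left(-42873\right) \left(- \frac{107}{24136}\right) = \frac{4587411}{24136}$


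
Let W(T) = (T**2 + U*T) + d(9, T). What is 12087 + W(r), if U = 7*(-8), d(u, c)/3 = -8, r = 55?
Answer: 12008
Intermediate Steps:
d(u, c) = -24 (d(u, c) = 3*(-8) = -24)
U = -56
W(T) = -24 + T**2 - 56*T (W(T) = (T**2 - 56*T) - 24 = -24 + T**2 - 56*T)
12087 + W(r) = 12087 + (-24 + 55**2 - 56*55) = 12087 + (-24 + 3025 - 3080) = 12087 - 79 = 12008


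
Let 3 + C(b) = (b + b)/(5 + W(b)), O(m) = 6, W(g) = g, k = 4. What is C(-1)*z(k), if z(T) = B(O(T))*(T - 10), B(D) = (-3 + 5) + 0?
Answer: 42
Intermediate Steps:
C(b) = -3 + 2*b/(5 + b) (C(b) = -3 + (b + b)/(5 + b) = -3 + (2*b)/(5 + b) = -3 + 2*b/(5 + b))
B(D) = 2 (B(D) = 2 + 0 = 2)
z(T) = -20 + 2*T (z(T) = 2*(T - 10) = 2*(-10 + T) = -20 + 2*T)
C(-1)*z(k) = ((-15 - 1*(-1))/(5 - 1))*(-20 + 2*4) = ((-15 + 1)/4)*(-20 + 8) = ((1/4)*(-14))*(-12) = -7/2*(-12) = 42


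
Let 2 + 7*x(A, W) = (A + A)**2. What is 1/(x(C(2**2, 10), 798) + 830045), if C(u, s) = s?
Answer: 7/5810713 ≈ 1.2047e-6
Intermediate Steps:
x(A, W) = -2/7 + 4*A**2/7 (x(A, W) = -2/7 + (A + A)**2/7 = -2/7 + (2*A)**2/7 = -2/7 + (4*A**2)/7 = -2/7 + 4*A**2/7)
1/(x(C(2**2, 10), 798) + 830045) = 1/((-2/7 + (4/7)*10**2) + 830045) = 1/((-2/7 + (4/7)*100) + 830045) = 1/((-2/7 + 400/7) + 830045) = 1/(398/7 + 830045) = 1/(5810713/7) = 7/5810713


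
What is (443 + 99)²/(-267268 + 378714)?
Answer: 146882/55723 ≈ 2.6359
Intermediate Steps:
(443 + 99)²/(-267268 + 378714) = 542²/111446 = 293764*(1/111446) = 146882/55723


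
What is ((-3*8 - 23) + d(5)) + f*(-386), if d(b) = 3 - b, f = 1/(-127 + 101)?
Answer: -444/13 ≈ -34.154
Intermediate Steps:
f = -1/26 (f = 1/(-26) = -1/26 ≈ -0.038462)
((-3*8 - 23) + d(5)) + f*(-386) = ((-3*8 - 23) + (3 - 1*5)) - 1/26*(-386) = ((-24 - 23) + (3 - 5)) + 193/13 = (-47 - 2) + 193/13 = -49 + 193/13 = -444/13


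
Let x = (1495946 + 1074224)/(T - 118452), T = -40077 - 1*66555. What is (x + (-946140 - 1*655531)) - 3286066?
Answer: -550076982539/112542 ≈ -4.8877e+6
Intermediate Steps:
T = -106632 (T = -40077 - 66555 = -106632)
x = -1285085/112542 (x = (1495946 + 1074224)/(-106632 - 118452) = 2570170/(-225084) = 2570170*(-1/225084) = -1285085/112542 ≈ -11.419)
(x + (-946140 - 1*655531)) - 3286066 = (-1285085/112542 + (-946140 - 1*655531)) - 3286066 = (-1285085/112542 + (-946140 - 655531)) - 3286066 = (-1285085/112542 - 1601671) - 3286066 = -180256542767/112542 - 3286066 = -550076982539/112542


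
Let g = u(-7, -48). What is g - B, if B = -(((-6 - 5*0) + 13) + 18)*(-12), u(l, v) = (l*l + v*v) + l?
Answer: 2046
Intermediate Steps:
u(l, v) = l + l² + v² (u(l, v) = (l² + v²) + l = l + l² + v²)
g = 2346 (g = -7 + (-7)² + (-48)² = -7 + 49 + 2304 = 2346)
B = 300 (B = -(((-6 + 0) + 13) + 18)*(-12) = -((-6 + 13) + 18)*(-12) = -(7 + 18)*(-12) = -25*(-12) = -1*(-300) = 300)
g - B = 2346 - 1*300 = 2346 - 300 = 2046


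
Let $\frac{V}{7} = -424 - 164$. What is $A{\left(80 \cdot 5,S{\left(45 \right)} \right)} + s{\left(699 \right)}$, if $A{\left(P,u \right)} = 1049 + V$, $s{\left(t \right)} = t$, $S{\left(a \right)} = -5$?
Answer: $-2368$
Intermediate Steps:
$V = -4116$ ($V = 7 \left(-424 - 164\right) = 7 \left(-588\right) = -4116$)
$A{\left(P,u \right)} = -3067$ ($A{\left(P,u \right)} = 1049 - 4116 = -3067$)
$A{\left(80 \cdot 5,S{\left(45 \right)} \right)} + s{\left(699 \right)} = -3067 + 699 = -2368$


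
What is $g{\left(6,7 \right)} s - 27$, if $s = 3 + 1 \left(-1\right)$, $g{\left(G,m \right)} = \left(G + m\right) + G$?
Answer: $11$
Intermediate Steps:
$g{\left(G,m \right)} = m + 2 G$
$s = 2$ ($s = 3 - 1 = 2$)
$g{\left(6,7 \right)} s - 27 = \left(7 + 2 \cdot 6\right) 2 - 27 = \left(7 + 12\right) 2 - 27 = 19 \cdot 2 - 27 = 38 - 27 = 11$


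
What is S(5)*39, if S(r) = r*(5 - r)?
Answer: 0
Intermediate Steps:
S(5)*39 = (5*(5 - 1*5))*39 = (5*(5 - 5))*39 = (5*0)*39 = 0*39 = 0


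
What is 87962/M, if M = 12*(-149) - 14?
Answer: -43981/901 ≈ -48.814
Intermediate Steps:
M = -1802 (M = -1788 - 14 = -1802)
87962/M = 87962/(-1802) = 87962*(-1/1802) = -43981/901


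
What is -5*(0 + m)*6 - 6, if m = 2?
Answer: -66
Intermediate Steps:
-5*(0 + m)*6 - 6 = -5*(0 + 2)*6 - 6 = -5*2*6 - 6 = -10*6 - 6 = -60 - 6 = -66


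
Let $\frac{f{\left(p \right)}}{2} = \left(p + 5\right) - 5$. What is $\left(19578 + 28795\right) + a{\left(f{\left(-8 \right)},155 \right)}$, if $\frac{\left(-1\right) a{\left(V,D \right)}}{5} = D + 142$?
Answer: $46888$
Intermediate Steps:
$f{\left(p \right)} = 2 p$ ($f{\left(p \right)} = 2 \left(\left(p + 5\right) - 5\right) = 2 \left(\left(5 + p\right) - 5\right) = 2 p$)
$a{\left(V,D \right)} = -710 - 5 D$ ($a{\left(V,D \right)} = - 5 \left(D + 142\right) = - 5 \left(142 + D\right) = -710 - 5 D$)
$\left(19578 + 28795\right) + a{\left(f{\left(-8 \right)},155 \right)} = \left(19578 + 28795\right) - 1485 = 48373 - 1485 = 46888$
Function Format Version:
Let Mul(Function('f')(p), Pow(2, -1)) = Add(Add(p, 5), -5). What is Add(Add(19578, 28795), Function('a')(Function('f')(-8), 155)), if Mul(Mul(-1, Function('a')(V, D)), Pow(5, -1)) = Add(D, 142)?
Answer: 46888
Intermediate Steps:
Function('f')(p) = Mul(2, p) (Function('f')(p) = Mul(2, Add(Add(p, 5), -5)) = Mul(2, Add(Add(5, p), -5)) = Mul(2, p))
Function('a')(V, D) = Add(-710, Mul(-5, D)) (Function('a')(V, D) = Mul(-5, Add(D, 142)) = Mul(-5, Add(142, D)) = Add(-710, Mul(-5, D)))
Add(Add(19578, 28795), Function('a')(Function('f')(-8), 155)) = Add(Add(19578, 28795), Add(-710, Mul(-5, 155))) = Add(48373, Add(-710, -775)) = Add(48373, -1485) = 46888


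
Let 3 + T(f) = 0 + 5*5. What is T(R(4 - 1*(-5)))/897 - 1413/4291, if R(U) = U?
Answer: -1173059/3849027 ≈ -0.30477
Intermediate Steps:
T(f) = 22 (T(f) = -3 + (0 + 5*5) = -3 + (0 + 25) = -3 + 25 = 22)
T(R(4 - 1*(-5)))/897 - 1413/4291 = 22/897 - 1413/4291 = -1173059/3849027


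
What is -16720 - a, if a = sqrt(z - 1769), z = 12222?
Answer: -16720 - sqrt(10453) ≈ -16822.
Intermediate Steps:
a = sqrt(10453) (a = sqrt(12222 - 1769) = sqrt(10453) ≈ 102.24)
-16720 - a = -16720 - sqrt(10453)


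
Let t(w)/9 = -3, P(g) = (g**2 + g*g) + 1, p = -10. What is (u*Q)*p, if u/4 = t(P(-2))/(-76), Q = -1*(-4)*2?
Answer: -2160/19 ≈ -113.68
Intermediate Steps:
Q = 8 (Q = 4*2 = 8)
P(g) = 1 + 2*g**2 (P(g) = (g**2 + g**2) + 1 = 2*g**2 + 1 = 1 + 2*g**2)
t(w) = -27 (t(w) = 9*(-3) = -27)
u = 27/19 (u = 4*(-27/(-76)) = 4*(-27*(-1/76)) = 4*(27/76) = 27/19 ≈ 1.4211)
(u*Q)*p = ((27/19)*8)*(-10) = (216/19)*(-10) = -2160/19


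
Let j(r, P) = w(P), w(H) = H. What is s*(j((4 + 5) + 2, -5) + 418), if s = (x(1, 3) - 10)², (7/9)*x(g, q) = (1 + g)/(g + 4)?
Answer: 6503216/175 ≈ 37161.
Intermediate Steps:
x(g, q) = 9*(1 + g)/(7*(4 + g)) (x(g, q) = 9*((1 + g)/(g + 4))/7 = 9*((1 + g)/(4 + g))/7 = 9*(1 + g)/(7*(4 + g)))
j(r, P) = P
s = 110224/1225 (s = (9*(1 + 1)/(7*(4 + 1)) - 10)² = ((9/7)*2/5 - 10)² = ((9/7)*(⅕)*2 - 10)² = (18/35 - 10)² = (-332/35)² = 110224/1225 ≈ 89.979)
s*(j((4 + 5) + 2, -5) + 418) = 110224*(-5 + 418)/1225 = (110224/1225)*413 = 6503216/175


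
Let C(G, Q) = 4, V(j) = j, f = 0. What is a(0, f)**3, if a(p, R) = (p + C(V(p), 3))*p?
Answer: 0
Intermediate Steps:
a(p, R) = p*(4 + p) (a(p, R) = (p + 4)*p = (4 + p)*p = p*(4 + p))
a(0, f)**3 = (0*(4 + 0))**3 = (0*4)**3 = 0**3 = 0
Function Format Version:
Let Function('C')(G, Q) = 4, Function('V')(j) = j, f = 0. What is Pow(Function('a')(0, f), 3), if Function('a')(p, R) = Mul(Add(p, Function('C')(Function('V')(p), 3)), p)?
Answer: 0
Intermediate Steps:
Function('a')(p, R) = Mul(p, Add(4, p)) (Function('a')(p, R) = Mul(Add(p, 4), p) = Mul(Add(4, p), p) = Mul(p, Add(4, p)))
Pow(Function('a')(0, f), 3) = Pow(Mul(0, Add(4, 0)), 3) = Pow(Mul(0, 4), 3) = Pow(0, 3) = 0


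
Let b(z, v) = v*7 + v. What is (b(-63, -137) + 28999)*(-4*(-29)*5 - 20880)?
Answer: -566430900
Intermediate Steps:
b(z, v) = 8*v (b(z, v) = 7*v + v = 8*v)
(b(-63, -137) + 28999)*(-4*(-29)*5 - 20880) = (8*(-137) + 28999)*(-4*(-29)*5 - 20880) = (-1096 + 28999)*(116*5 - 20880) = 27903*(580 - 20880) = 27903*(-20300) = -566430900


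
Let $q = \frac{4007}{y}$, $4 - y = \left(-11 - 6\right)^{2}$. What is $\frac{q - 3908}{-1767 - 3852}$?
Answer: $\frac{1117787}{1601415} \approx 0.698$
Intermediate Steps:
$y = -285$ ($y = 4 - \left(-11 - 6\right)^{2} = 4 - \left(-17\right)^{2} = 4 - 289 = -285$)
$q = - \frac{4007}{285}$ ($q = \frac{4007}{-285} = 4007 \left(- \frac{1}{285}\right) = - \frac{4007}{285} \approx -14.06$)
$\frac{q - 3908}{-1767 - 3852} = \frac{- \frac{4007}{285} - 3908}{-1767 - 3852} = - \frac{1117787}{285 \left(-5619\right)} = \left(- \frac{1117787}{285}\right) \left(- \frac{1}{5619}\right) = \frac{1117787}{1601415}$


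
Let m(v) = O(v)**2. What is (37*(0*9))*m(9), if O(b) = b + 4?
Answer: 0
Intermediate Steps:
O(b) = 4 + b
m(v) = (4 + v)**2
(37*(0*9))*m(9) = (37*(0*9))*(4 + 9)**2 = (37*0)*13**2 = 0*169 = 0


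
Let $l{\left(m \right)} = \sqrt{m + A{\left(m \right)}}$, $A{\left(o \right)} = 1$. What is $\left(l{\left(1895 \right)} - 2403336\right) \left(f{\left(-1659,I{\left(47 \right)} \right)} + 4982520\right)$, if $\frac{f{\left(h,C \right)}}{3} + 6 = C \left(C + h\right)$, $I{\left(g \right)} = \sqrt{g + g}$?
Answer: $- 6 \left(1201668 - \sqrt{474}\right) \left(1660928 - 1659 \sqrt{94}\right) \approx -1.1859 \cdot 10^{13}$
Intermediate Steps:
$I{\left(g \right)} = \sqrt{2} \sqrt{g}$ ($I{\left(g \right)} = \sqrt{2 g} = \sqrt{2} \sqrt{g}$)
$f{\left(h,C \right)} = -18 + 3 C \left(C + h\right)$
$l{\left(m \right)} = \sqrt{1 + m}$ ($l{\left(m \right)} = \sqrt{m + 1} = \sqrt{1 + m}$)
$\left(l{\left(1895 \right)} - 2403336\right) \left(f{\left(-1659,I{\left(47 \right)} \right)} + 4982520\right) = \left(\sqrt{1 + 1895} - 2403336\right) \left(\left(-18 + 3 \left(\sqrt{2} \sqrt{47}\right)^{2} + 3 \sqrt{2} \sqrt{47} \left(-1659\right)\right) + 4982520\right) = \left(\sqrt{1896} - 2403336\right) \left(\left(-18 + 3 \left(\sqrt{94}\right)^{2} + 3 \sqrt{94} \left(-1659\right)\right) + 4982520\right) = \left(2 \sqrt{474} - 2403336\right) \left(\left(-18 + 3 \cdot 94 - 4977 \sqrt{94}\right) + 4982520\right) = \left(-2403336 + 2 \sqrt{474}\right) \left(\left(-18 + 282 - 4977 \sqrt{94}\right) + 4982520\right) = \left(-2403336 + 2 \sqrt{474}\right) \left(\left(264 - 4977 \sqrt{94}\right) + 4982520\right) = \left(-2403336 + 2 \sqrt{474}\right) \left(4982784 - 4977 \sqrt{94}\right)$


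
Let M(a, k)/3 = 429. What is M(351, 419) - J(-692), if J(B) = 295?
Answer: 992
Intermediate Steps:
M(a, k) = 1287 (M(a, k) = 3*429 = 1287)
M(351, 419) - J(-692) = 1287 - 1*295 = 1287 - 295 = 992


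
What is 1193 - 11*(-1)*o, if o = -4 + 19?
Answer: 1358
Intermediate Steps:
o = 15
1193 - 11*(-1)*o = 1193 - 11*(-1)*15 = 1193 - (-11)*15 = 1193 - 1*(-165) = 1193 + 165 = 1358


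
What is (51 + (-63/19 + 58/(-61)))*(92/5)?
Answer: 4983088/5795 ≈ 859.89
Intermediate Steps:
(51 + (-63/19 + 58/(-61)))*(92/5) = (51 + (-63*1/19 + 58*(-1/61)))*(92*(⅕)) = (51 + (-63/19 - 58/61))*(92/5) = (51 - 4945/1159)*(92/5) = (54164/1159)*(92/5) = 4983088/5795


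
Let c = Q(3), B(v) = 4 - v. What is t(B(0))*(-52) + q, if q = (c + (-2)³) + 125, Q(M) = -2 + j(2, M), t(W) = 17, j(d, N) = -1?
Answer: -770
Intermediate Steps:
Q(M) = -3 (Q(M) = -2 - 1 = -3)
c = -3
q = 114 (q = (-3 + (-2)³) + 125 = (-3 - 8) + 125 = -11 + 125 = 114)
t(B(0))*(-52) + q = 17*(-52) + 114 = -884 + 114 = -770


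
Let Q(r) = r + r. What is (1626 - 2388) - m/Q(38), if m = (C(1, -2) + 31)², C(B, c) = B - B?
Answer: -58873/76 ≈ -774.64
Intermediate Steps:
Q(r) = 2*r
C(B, c) = 0
m = 961 (m = (0 + 31)² = 31² = 961)
(1626 - 2388) - m/Q(38) = (1626 - 2388) - 961/(2*38) = -762 - 961/76 = -58873/76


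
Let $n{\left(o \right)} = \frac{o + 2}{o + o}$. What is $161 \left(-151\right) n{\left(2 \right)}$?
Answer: $-24311$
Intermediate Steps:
$n{\left(o \right)} = \frac{2 + o}{2 o}$
$161 \left(-151\right) n{\left(2 \right)} = 161 \left(-151\right) \frac{2 + 2}{2 \cdot 2} = - 24311 \cdot \frac{1}{2} \cdot \frac{1}{2} \cdot 4 = \left(-24311\right) 1 = -24311$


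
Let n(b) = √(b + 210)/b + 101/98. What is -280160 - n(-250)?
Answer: -27455781/98 + I*√10/125 ≈ -2.8016e+5 + 0.025298*I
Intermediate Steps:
n(b) = 101/98 + √(210 + b)/b (n(b) = √(210 + b)/b + 101*(1/98) = √(210 + b)/b + 101/98 = 101/98 + √(210 + b)/b)
-280160 - n(-250) = -280160 - (101/98 + √(210 - 250)/(-250)) = -280160 - (101/98 - I*√10/125) = -280160 + (-101/98 + I*√10/125) = -27455781/98 + I*√10/125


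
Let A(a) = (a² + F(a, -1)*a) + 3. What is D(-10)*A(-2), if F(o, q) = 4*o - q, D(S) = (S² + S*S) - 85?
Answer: 2415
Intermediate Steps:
D(S) = -85 + 2*S² (D(S) = (S² + S²) - 85 = 2*S² - 85 = -85 + 2*S²)
F(o, q) = -q + 4*o
A(a) = 3 + a² + a*(1 + 4*a) (A(a) = (a² + (-1*(-1) + 4*a)*a) + 3 = (a² + (1 + 4*a)*a) + 3 = (a² + a*(1 + 4*a)) + 3 = 3 + a² + a*(1 + 4*a))
D(-10)*A(-2) = (-85 + 2*(-10)²)*(3 - 2 + 5*(-2)²) = (-85 + 2*100)*(3 - 2 + 5*4) = (-85 + 200)*(3 - 2 + 20) = 115*21 = 2415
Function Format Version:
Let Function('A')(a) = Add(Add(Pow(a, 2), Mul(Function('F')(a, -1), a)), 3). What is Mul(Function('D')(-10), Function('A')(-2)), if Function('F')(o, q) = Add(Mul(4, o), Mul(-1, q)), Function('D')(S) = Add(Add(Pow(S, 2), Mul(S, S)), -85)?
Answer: 2415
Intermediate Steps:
Function('D')(S) = Add(-85, Mul(2, Pow(S, 2))) (Function('D')(S) = Add(Add(Pow(S, 2), Pow(S, 2)), -85) = Add(Mul(2, Pow(S, 2)), -85) = Add(-85, Mul(2, Pow(S, 2))))
Function('F')(o, q) = Add(Mul(-1, q), Mul(4, o))
Function('A')(a) = Add(3, Pow(a, 2), Mul(a, Add(1, Mul(4, a)))) (Function('A')(a) = Add(Add(Pow(a, 2), Mul(Add(Mul(-1, -1), Mul(4, a)), a)), 3) = Add(Add(Pow(a, 2), Mul(Add(1, Mul(4, a)), a)), 3) = Add(Add(Pow(a, 2), Mul(a, Add(1, Mul(4, a)))), 3) = Add(3, Pow(a, 2), Mul(a, Add(1, Mul(4, a)))))
Mul(Function('D')(-10), Function('A')(-2)) = Mul(Add(-85, Mul(2, Pow(-10, 2))), Add(3, -2, Mul(5, Pow(-2, 2)))) = Mul(Add(-85, Mul(2, 100)), Add(3, -2, Mul(5, 4))) = Mul(Add(-85, 200), Add(3, -2, 20)) = Mul(115, 21) = 2415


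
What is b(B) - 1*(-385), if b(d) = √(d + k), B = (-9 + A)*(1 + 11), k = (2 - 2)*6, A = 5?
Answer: 385 + 4*I*√3 ≈ 385.0 + 6.9282*I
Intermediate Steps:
k = 0 (k = 0*6 = 0)
B = -48 (B = (-9 + 5)*(1 + 11) = -4*12 = -48)
b(d) = √d (b(d) = √(d + 0) = √d)
b(B) - 1*(-385) = √(-48) - 1*(-385) = 4*I*√3 + 385 = 385 + 4*I*√3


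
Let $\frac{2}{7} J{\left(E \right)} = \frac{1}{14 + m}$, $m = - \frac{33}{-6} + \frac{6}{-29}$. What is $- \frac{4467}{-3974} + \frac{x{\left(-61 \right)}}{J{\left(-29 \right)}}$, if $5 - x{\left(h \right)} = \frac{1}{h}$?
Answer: $\frac{1416068097}{49210042} \approx 28.776$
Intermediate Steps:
$m = \frac{307}{58}$ ($m = \left(-33\right) \left(- \frac{1}{6}\right) + 6 \left(- \frac{1}{29}\right) = \frac{11}{2} - \frac{6}{29} = \frac{307}{58} \approx 5.2931$)
$x{\left(h \right)} = 5 - \frac{1}{h}$
$J{\left(E \right)} = \frac{203}{1119}$ ($J{\left(E \right)} = \frac{7}{2 \left(14 + \frac{307}{58}\right)} = \frac{7}{2 \cdot \frac{1119}{58}} = \frac{7}{2} \cdot \frac{58}{1119} = \frac{203}{1119}$)
$- \frac{4467}{-3974} + \frac{x{\left(-61 \right)}}{J{\left(-29 \right)}} = - \frac{4467}{-3974} + \frac{5 - \frac{1}{-61}}{\frac{203}{1119}} = \left(-4467\right) \left(- \frac{1}{3974}\right) + \left(5 - - \frac{1}{61}\right) \frac{1119}{203} = \frac{4467}{3974} + \left(5 + \frac{1}{61}\right) \frac{1119}{203} = \frac{4467}{3974} + \frac{306}{61} \cdot \frac{1119}{203} = \frac{4467}{3974} + \frac{342414}{12383} = \frac{1416068097}{49210042}$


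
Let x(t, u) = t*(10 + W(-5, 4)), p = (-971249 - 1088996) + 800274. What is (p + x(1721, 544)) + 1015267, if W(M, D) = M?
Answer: -236099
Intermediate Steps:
p = -1259971 (p = -2060245 + 800274 = -1259971)
x(t, u) = 5*t (x(t, u) = t*(10 - 5) = t*5 = 5*t)
(p + x(1721, 544)) + 1015267 = (-1259971 + 5*1721) + 1015267 = (-1259971 + 8605) + 1015267 = -1251366 + 1015267 = -236099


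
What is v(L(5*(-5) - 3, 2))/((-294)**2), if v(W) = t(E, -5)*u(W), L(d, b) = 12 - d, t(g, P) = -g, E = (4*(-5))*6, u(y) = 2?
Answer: 20/7203 ≈ 0.0027766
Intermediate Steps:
E = -120 (E = -20*6 = -120)
v(W) = 240 (v(W) = -1*(-120)*2 = 120*2 = 240)
v(L(5*(-5) - 3, 2))/((-294)**2) = 240/((-294)**2) = 240/86436 = 240*(1/86436) = 20/7203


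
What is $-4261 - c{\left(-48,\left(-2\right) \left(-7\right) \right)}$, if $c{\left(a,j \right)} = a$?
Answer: $-4213$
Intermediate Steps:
$-4261 - c{\left(-48,\left(-2\right) \left(-7\right) \right)} = -4261 - -48 = -4261 + 48 = -4213$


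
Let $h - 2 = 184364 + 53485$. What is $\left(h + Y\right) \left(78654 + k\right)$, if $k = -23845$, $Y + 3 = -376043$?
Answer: $-7574329755$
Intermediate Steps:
$Y = -376046$ ($Y = -3 - 376043 = -376046$)
$h = 237851$ ($h = 2 + \left(184364 + 53485\right) = 2 + 237849 = 237851$)
$\left(h + Y\right) \left(78654 + k\right) = \left(237851 - 376046\right) \left(78654 - 23845\right) = \left(-138195\right) 54809 = -7574329755$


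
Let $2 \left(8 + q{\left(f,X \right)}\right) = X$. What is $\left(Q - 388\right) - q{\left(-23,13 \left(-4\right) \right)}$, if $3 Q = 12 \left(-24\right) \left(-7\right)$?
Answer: $318$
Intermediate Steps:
$q{\left(f,X \right)} = -8 + \frac{X}{2}$
$Q = 672$ ($Q = \frac{12 \left(-24\right) \left(-7\right)}{3} = \frac{\left(-288\right) \left(-7\right)}{3} = \frac{1}{3} \cdot 2016 = 672$)
$\left(Q - 388\right) - q{\left(-23,13 \left(-4\right) \right)} = \left(672 - 388\right) - \left(-8 + \frac{13 \left(-4\right)}{2}\right) = \left(672 - 388\right) - \left(-8 + \frac{1}{2} \left(-52\right)\right) = 284 - \left(-8 - 26\right) = 284 - -34 = 284 + 34 = 318$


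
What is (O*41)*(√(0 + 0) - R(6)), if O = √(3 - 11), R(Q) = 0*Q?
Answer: 0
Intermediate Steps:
R(Q) = 0
O = 2*I*√2 (O = √(-8) = 2*I*√2 ≈ 2.8284*I)
(O*41)*(√(0 + 0) - R(6)) = ((2*I*√2)*41)*(√(0 + 0) - 1*0) = (82*I*√2)*(√0 + 0) = (82*I*√2)*(0 + 0) = (82*I*√2)*0 = 0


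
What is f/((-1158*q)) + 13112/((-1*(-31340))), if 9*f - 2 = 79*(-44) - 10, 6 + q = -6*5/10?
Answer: 140086352/367453665 ≈ 0.38124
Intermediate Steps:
q = -9 (q = -6 - 6*5/10 = -6 - 30*⅒ = -6 - 3 = -9)
f = -3484/9 (f = 2/9 + (79*(-44) - 10)/9 = 2/9 + (-3476 - 10)/9 = 2/9 + (⅑)*(-3486) = 2/9 - 1162/3 = -3484/9 ≈ -387.11)
f/((-1158*q)) + 13112/((-1*(-31340))) = -3484/(9*((-1158*(-9)))) + 13112/((-1*(-31340))) = -3484/9/10422 + 13112/31340 = -3484/9*1/10422 + 13112*(1/31340) = -1742/46899 + 3278/7835 = 140086352/367453665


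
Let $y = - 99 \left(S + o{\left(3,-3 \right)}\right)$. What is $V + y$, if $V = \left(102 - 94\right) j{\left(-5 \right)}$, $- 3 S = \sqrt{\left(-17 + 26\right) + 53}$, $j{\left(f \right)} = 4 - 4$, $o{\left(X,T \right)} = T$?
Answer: $297 + 33 \sqrt{62} \approx 556.84$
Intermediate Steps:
$j{\left(f \right)} = 0$ ($j{\left(f \right)} = 4 - 4 = 0$)
$S = - \frac{\sqrt{62}}{3}$ ($S = - \frac{\sqrt{\left(-17 + 26\right) + 53}}{3} = - \frac{\sqrt{9 + 53}}{3} = - \frac{\sqrt{62}}{3} \approx -2.6247$)
$V = 0$ ($V = \left(102 - 94\right) 0 = 8 \cdot 0 = 0$)
$y = 297 + 33 \sqrt{62}$ ($y = - 99 \left(- \frac{\sqrt{62}}{3} - 3\right) = - 99 \left(-3 - \frac{\sqrt{62}}{3}\right) = 297 + 33 \sqrt{62} \approx 556.84$)
$V + y = 0 + \left(297 + 33 \sqrt{62}\right) = 297 + 33 \sqrt{62}$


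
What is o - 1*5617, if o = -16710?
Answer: -22327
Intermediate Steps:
o - 1*5617 = -16710 - 1*5617 = -16710 - 5617 = -22327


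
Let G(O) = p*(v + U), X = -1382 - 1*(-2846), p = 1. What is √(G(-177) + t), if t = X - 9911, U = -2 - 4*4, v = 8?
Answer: I*√8457 ≈ 91.962*I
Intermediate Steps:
U = -18 (U = -2 - 16 = -18)
X = 1464 (X = -1382 + 2846 = 1464)
G(O) = -10 (G(O) = 1*(8 - 18) = 1*(-10) = -10)
t = -8447 (t = 1464 - 9911 = -8447)
√(G(-177) + t) = √(-10 - 8447) = √(-8457) = I*√8457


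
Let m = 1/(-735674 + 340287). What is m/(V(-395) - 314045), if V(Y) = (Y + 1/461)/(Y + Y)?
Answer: 182095/22610574581219236 ≈ 8.0535e-12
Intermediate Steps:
V(Y) = (1/461 + Y)/(2*Y) (V(Y) = (Y + 1/461)/((2*Y)) = (1/461 + Y)*(1/(2*Y)) = (1/461 + Y)/(2*Y))
m = -1/395387 (m = 1/(-395387) = -1/395387 ≈ -2.5292e-6)
m/(V(-395) - 314045) = -1/(395387*((1/922)*(1 + 461*(-395))/(-395) - 314045)) = -1/(395387*((1/922)*(-1/395)*(1 - 182095) - 314045)) = -1/(395387*((1/922)*(-1/395)*(-182094) - 314045)) = -1/(395387*(91047/182095 - 314045)) = -1/(395387*(-57185933228/182095)) = -1/395387*(-182095/57185933228) = 182095/22610574581219236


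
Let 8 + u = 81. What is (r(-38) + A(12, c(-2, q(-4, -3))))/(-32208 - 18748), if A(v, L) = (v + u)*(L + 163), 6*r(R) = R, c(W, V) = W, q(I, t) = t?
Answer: -10259/38217 ≈ -0.26844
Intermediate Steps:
u = 73 (u = -8 + 81 = 73)
r(R) = R/6
A(v, L) = (73 + v)*(163 + L) (A(v, L) = (v + 73)*(L + 163) = (73 + v)*(163 + L))
(r(-38) + A(12, c(-2, q(-4, -3))))/(-32208 - 18748) = ((⅙)*(-38) + (11899 + 73*(-2) + 163*12 - 2*12))/(-32208 - 18748) = (-19/3 + (11899 - 146 + 1956 - 24))/(-50956) = (-19/3 + 13685)*(-1/50956) = (41036/3)*(-1/50956) = -10259/38217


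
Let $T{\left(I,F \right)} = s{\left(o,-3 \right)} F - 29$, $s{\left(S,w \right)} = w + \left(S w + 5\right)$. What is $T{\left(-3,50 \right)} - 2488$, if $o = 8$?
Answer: $-3617$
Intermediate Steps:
$s{\left(S,w \right)} = 5 + w + S w$ ($s{\left(S,w \right)} = w + \left(5 + S w\right) = 5 + w + S w$)
$T{\left(I,F \right)} = -29 - 22 F$ ($T{\left(I,F \right)} = \left(5 - 3 + 8 \left(-3\right)\right) F - 29 = \left(5 - 3 - 24\right) F - 29 = - 22 F - 29 = -29 - 22 F$)
$T{\left(-3,50 \right)} - 2488 = \left(-29 - 1100\right) - 2488 = -1129 - 2488 = -3617$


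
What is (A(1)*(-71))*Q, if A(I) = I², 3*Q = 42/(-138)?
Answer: 497/69 ≈ 7.2029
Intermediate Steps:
Q = -7/69 (Q = (42/(-138))/3 = (42*(-1/138))/3 = (⅓)*(-7/23) = -7/69 ≈ -0.10145)
(A(1)*(-71))*Q = (1²*(-71))*(-7/69) = (1*(-71))*(-7/69) = -71*(-7/69) = 497/69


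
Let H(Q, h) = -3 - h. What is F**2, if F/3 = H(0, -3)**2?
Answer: 0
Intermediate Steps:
F = 0 (F = 3*(-3 - 1*(-3))**2 = 3*(-3 + 3)**2 = 3*0**2 = 3*0 = 0)
F**2 = 0**2 = 0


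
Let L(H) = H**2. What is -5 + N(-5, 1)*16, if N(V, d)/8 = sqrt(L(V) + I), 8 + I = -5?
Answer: -5 + 256*sqrt(3) ≈ 438.40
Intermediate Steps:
I = -13 (I = -8 - 5 = -13)
N(V, d) = 8*sqrt(-13 + V**2) (N(V, d) = 8*sqrt(V**2 - 13) = 8*sqrt(-13 + V**2))
-5 + N(-5, 1)*16 = -5 + (8*sqrt(-13 + (-5)**2))*16 = -5 + (8*sqrt(-13 + 25))*16 = -5 + (8*sqrt(12))*16 = -5 + (8*(2*sqrt(3)))*16 = -5 + (16*sqrt(3))*16 = -5 + 256*sqrt(3)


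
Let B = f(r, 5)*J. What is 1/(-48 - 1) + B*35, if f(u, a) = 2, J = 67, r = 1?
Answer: 229809/49 ≈ 4690.0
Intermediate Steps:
B = 134 (B = 2*67 = 134)
1/(-48 - 1) + B*35 = 1/(-48 - 1) + 134*35 = 1/(-49) + 4690 = -1/49 + 4690 = 229809/49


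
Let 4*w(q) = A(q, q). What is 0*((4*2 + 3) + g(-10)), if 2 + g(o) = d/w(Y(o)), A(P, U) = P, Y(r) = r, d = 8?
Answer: 0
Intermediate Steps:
w(q) = q/4
g(o) = -2 + 32/o (g(o) = -2 + 8/((o/4)) = -2 + 8*(4/o) = -2 + 32/o)
0*((4*2 + 3) + g(-10)) = 0*((4*2 + 3) + (-2 + 32/(-10))) = 0*((8 + 3) + (-2 + 32*(-⅒))) = 0*(11 + (-2 - 16/5)) = 0*(11 - 26/5) = 0*(29/5) = 0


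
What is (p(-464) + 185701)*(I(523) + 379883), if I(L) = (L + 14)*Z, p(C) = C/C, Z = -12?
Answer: 69348369178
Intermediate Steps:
p(C) = 1
I(L) = -168 - 12*L (I(L) = (L + 14)*(-12) = (14 + L)*(-12) = -168 - 12*L)
(p(-464) + 185701)*(I(523) + 379883) = (1 + 185701)*((-168 - 12*523) + 379883) = 185702*((-168 - 6276) + 379883) = 185702*(-6444 + 379883) = 185702*373439 = 69348369178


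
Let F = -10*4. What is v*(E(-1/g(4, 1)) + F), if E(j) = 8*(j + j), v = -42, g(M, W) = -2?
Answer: 1344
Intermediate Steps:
F = -40
E(j) = 16*j (E(j) = 8*(2*j) = 16*j)
v*(E(-1/g(4, 1)) + F) = -42*(16*(-1/(-2)) - 40) = -42*(16*(-1*(-½)) - 40) = -42*(16*(½) - 40) = -42*(8 - 40) = -42*(-32) = 1344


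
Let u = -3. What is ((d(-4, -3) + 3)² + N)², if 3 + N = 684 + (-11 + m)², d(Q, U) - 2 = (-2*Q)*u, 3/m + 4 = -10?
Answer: 52386512161/38416 ≈ 1.3637e+6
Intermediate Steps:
m = -3/14 (m = 3/(-4 - 10) = 3/(-14) = 3*(-1/14) = -3/14 ≈ -0.21429)
d(Q, U) = 2 + 6*Q (d(Q, U) = 2 - 2*Q*(-3) = 2 + 6*Q)
N = 158125/196 (N = -3 + (684 + (-11 - 3/14)²) = -3 + (684 + (-157/14)²) = -3 + (684 + 24649/196) = -3 + 158713/196 = 158125/196 ≈ 806.76)
((d(-4, -3) + 3)² + N)² = (((2 + 6*(-4)) + 3)² + 158125/196)² = (((2 - 24) + 3)² + 158125/196)² = ((-22 + 3)² + 158125/196)² = ((-19)² + 158125/196)² = (361 + 158125/196)² = (228881/196)² = 52386512161/38416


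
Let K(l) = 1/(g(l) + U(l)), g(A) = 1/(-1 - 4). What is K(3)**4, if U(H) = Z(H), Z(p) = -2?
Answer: 625/14641 ≈ 0.042688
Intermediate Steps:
g(A) = -1/5 (g(A) = 1/(-5) = -1/5)
U(H) = -2
K(l) = -5/11 (K(l) = 1/(-1/5 - 2) = 1/(-11/5) = -5/11)
K(3)**4 = (-5/11)**4 = 625/14641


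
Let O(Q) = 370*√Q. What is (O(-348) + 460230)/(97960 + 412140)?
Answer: 46023/51010 + 37*I*√87/25505 ≈ 0.90224 + 0.013531*I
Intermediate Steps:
(O(-348) + 460230)/(97960 + 412140) = (370*√(-348) + 460230)/(97960 + 412140) = (370*(2*I*√87) + 460230)/510100 = (740*I*√87 + 460230)*(1/510100) = (460230 + 740*I*√87)*(1/510100) = 46023/51010 + 37*I*√87/25505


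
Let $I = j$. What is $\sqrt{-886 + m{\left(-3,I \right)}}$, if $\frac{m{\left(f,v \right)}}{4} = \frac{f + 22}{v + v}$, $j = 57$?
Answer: $\frac{4 i \sqrt{498}}{3} \approx 29.755 i$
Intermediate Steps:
$I = 57$
$m{\left(f,v \right)} = \frac{2 \left(22 + f\right)}{v}$ ($m{\left(f,v \right)} = 4 \frac{f + 22}{v + v} = 4 \frac{22 + f}{2 v} = \frac{2 \left(22 + f\right)}{v}$)
$\sqrt{-886 + m{\left(-3,I \right)}} = \sqrt{-886 + \frac{2 \left(22 - 3\right)}{57}} = \sqrt{-886 + 2 \cdot \frac{1}{57} \cdot 19} = \sqrt{-886 + \frac{2}{3}} = \sqrt{- \frac{2656}{3}} = \frac{4 i \sqrt{498}}{3}$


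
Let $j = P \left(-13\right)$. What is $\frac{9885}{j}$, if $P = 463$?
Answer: $- \frac{9885}{6019} \approx -1.6423$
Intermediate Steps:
$j = -6019$ ($j = 463 \left(-13\right) = -6019$)
$\frac{9885}{j} = \frac{9885}{-6019} = 9885 \left(- \frac{1}{6019}\right) = - \frac{9885}{6019}$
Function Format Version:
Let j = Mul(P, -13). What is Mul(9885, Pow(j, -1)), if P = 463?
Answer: Rational(-9885, 6019) ≈ -1.6423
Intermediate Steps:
j = -6019 (j = Mul(463, -13) = -6019)
Mul(9885, Pow(j, -1)) = Mul(9885, Pow(-6019, -1)) = Mul(9885, Rational(-1, 6019)) = Rational(-9885, 6019)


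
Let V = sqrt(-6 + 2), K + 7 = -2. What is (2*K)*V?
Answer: -36*I ≈ -36.0*I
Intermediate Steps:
K = -9 (K = -7 - 2 = -9)
V = 2*I (V = sqrt(-4) = 2*I ≈ 2.0*I)
(2*K)*V = (2*(-9))*(2*I) = -36*I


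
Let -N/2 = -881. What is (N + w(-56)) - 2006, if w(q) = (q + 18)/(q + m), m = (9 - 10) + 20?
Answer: -8990/37 ≈ -242.97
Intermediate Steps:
N = 1762 (N = -2*(-881) = 1762)
m = 19 (m = -1 + 20 = 19)
w(q) = (18 + q)/(19 + q) (w(q) = (q + 18)/(q + 19) = (18 + q)/(19 + q))
(N + w(-56)) - 2006 = (1762 + (18 - 56)/(19 - 56)) - 2006 = (1762 - 38/(-37)) - 2006 = (1762 - 1/37*(-38)) - 2006 = (1762 + 38/37) - 2006 = 65232/37 - 2006 = -8990/37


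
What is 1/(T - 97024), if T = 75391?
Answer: -1/21633 ≈ -4.6226e-5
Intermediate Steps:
1/(T - 97024) = 1/(75391 - 97024) = 1/(-21633) = -1/21633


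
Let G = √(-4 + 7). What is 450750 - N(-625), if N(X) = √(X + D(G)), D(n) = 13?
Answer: 450750 - 6*I*√17 ≈ 4.5075e+5 - 24.739*I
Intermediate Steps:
G = √3 ≈ 1.7320
N(X) = √(13 + X) (N(X) = √(X + 13) = √(13 + X))
450750 - N(-625) = 450750 - √(13 - 625) = 450750 - √(-612) = 450750 - 6*I*√17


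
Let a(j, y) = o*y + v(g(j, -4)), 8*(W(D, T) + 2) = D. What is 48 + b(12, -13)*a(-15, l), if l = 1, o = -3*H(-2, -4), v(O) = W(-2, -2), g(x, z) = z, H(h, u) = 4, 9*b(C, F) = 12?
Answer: 29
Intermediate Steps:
W(D, T) = -2 + D/8
b(C, F) = 4/3 (b(C, F) = (1/9)*12 = 4/3)
v(O) = -9/4 (v(O) = -2 + (1/8)*(-2) = -2 - 1/4 = -9/4)
o = -12 (o = -3*4 = -12)
a(j, y) = -9/4 - 12*y (a(j, y) = -12*y - 9/4 = -9/4 - 12*y)
48 + b(12, -13)*a(-15, l) = 48 + 4*(-9/4 - 12*1)/3 = 48 + 4*(-9/4 - 12)/3 = 48 + (4/3)*(-57/4) = 48 - 19 = 29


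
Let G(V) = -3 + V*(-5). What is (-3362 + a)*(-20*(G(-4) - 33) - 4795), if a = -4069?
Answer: 33253725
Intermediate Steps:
G(V) = -3 - 5*V
(-3362 + a)*(-20*(G(-4) - 33) - 4795) = (-3362 - 4069)*(-20*((-3 - 5*(-4)) - 33) - 4795) = -7431*(-20*((-3 + 20) - 33) - 4795) = -7431*(-20*(17 - 33) - 4795) = -7431*(-20*(-16) - 4795) = -7431*(320 - 4795) = -7431*(-4475) = 33253725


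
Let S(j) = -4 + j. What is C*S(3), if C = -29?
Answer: 29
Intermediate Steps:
C*S(3) = -29*(-4 + 3) = -29*(-1) = 29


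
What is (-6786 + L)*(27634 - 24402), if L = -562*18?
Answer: -54627264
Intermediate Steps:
L = -10116
(-6786 + L)*(27634 - 24402) = (-6786 - 10116)*(27634 - 24402) = -16902*3232 = -54627264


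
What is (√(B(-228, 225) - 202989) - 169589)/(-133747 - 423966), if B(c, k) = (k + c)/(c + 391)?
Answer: 169589/557713 - I*√5393215230/90907219 ≈ 0.30408 - 0.00080784*I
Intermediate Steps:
B(c, k) = (c + k)/(391 + c)
(√(B(-228, 225) - 202989) - 169589)/(-133747 - 423966) = (√((-228 + 225)/(391 - 228) - 202989) - 169589)/(-133747 - 423966) = (√(-3/163 - 202989) - 169589)/(-557713) = (√((1/163)*(-3) - 202989) - 169589)*(-1/557713) = (√(-3/163 - 202989) - 169589)*(-1/557713) = (√(-33087210/163) - 169589)*(-1/557713) = (I*√5393215230/163 - 169589)*(-1/557713) = (-169589 + I*√5393215230/163)*(-1/557713) = 169589/557713 - I*√5393215230/90907219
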